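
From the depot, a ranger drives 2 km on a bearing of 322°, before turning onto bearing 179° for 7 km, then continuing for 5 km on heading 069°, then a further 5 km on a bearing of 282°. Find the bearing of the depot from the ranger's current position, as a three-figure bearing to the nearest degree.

027°

Leg 1 (322°, 2 km): east 2 sin 322° = -1.23, north 2 cos 322° = 1.58
Leg 2 (179°, 7 km): east 7 sin 179° = 0.12, north 7 cos 179° = -7.00
Leg 3 (069°, 5 km): east 5 sin 69° = 4.67, north 5 cos 69° = 1.79
Leg 4 (282°, 5 km): east 5 sin 282° = -4.89, north 5 cos 282° = 1.04
Net displacement: -1.33 east, -2.59 north. Direction back to start is (1.33, 2.59): bearing = atan2(1.33, 2.59) mod 360° = 27.20° ≈ 027°.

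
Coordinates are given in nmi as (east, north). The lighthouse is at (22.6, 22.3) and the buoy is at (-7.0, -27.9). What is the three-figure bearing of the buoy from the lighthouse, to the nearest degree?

Δeast = -7.0 − 22.6 = -29.60; Δnorth = -27.9 − 22.3 = -50.20.
Bearing = atan2(Δeast, Δnorth) mod 360° = 210.53° ≈ 211°.

211°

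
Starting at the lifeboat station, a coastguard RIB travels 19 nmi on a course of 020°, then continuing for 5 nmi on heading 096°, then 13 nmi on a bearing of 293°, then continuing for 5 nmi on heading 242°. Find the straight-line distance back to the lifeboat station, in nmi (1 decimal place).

Leg 1 (020°, 19 nmi): east 19 sin 20° = 6.50, north 19 cos 20° = 17.85
Leg 2 (096°, 5 nmi): east 5 sin 96° = 4.97, north 5 cos 96° = -0.52
Leg 3 (293°, 13 nmi): east 13 sin 293° = -11.97, north 13 cos 293° = 5.08
Leg 4 (242°, 5 nmi): east 5 sin 242° = -4.41, north 5 cos 242° = -2.35
Net: -4.91 east, 20.06 north. Distance = √((-4.91)² + (20.06)²) = 20.656 nmi.

20.7 nmi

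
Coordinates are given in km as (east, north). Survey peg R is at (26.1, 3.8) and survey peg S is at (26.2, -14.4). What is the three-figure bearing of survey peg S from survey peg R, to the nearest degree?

180°

Δeast = 26.2 − 26.1 = 0.10; Δnorth = -14.4 − 3.8 = -18.20.
Bearing = atan2(Δeast, Δnorth) mod 360° = 179.69° ≈ 180°.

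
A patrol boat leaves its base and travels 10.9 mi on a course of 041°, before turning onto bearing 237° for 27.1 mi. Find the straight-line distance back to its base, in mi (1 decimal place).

Leg 1 (041°, 10.9 mi): east 10.9 sin 41° = 7.15, north 10.9 cos 41° = 8.23
Leg 2 (237°, 27.1 mi): east 27.1 sin 237° = -22.73, north 27.1 cos 237° = -14.76
Net: -15.58 east, -6.53 north. Distance = √((-15.58)² + (-6.53)²) = 16.892 mi.

16.9 mi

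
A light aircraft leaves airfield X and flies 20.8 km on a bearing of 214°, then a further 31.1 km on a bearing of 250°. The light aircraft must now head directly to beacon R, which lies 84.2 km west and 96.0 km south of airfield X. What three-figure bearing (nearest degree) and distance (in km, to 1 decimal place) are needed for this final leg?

Leg 1 (214°, 20.8 km): east 20.8 sin 214° = -11.63, north 20.8 cos 214° = -17.24
Leg 2 (250°, 31.1 km): east 31.1 sin 250° = -29.22, north 31.1 cos 250° = -10.64
Current position: (-40.86, -27.88). Target: (-84.2, -96.0). Remaining: Δeast = -43.34, Δnorth = -68.12.
Bearing = atan2(-43.34, -68.12) mod 360° = 212.47°; distance = √((-43.34)² + (-68.12)²) = 80.740 km.

212°, 80.7 km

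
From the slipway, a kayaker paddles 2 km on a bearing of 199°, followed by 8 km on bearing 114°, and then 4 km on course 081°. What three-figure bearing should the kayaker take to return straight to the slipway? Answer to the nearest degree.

293°

Leg 1 (199°, 2 km): east 2 sin 199° = -0.65, north 2 cos 199° = -1.89
Leg 2 (114°, 8 km): east 8 sin 114° = 7.31, north 8 cos 114° = -3.25
Leg 3 (081°, 4 km): east 4 sin 81° = 3.95, north 4 cos 81° = 0.63
Net displacement: 10.61 east, -4.52 north. Direction back to start is (-10.61, 4.52): bearing = atan2(-10.61, 4.52) mod 360° = 293.07° ≈ 293°.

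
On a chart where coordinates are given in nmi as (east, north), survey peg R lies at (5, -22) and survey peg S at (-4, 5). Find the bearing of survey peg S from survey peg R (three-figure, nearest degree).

342°

Δeast = -4 − 5 = -9.00; Δnorth = 5 − -22 = 27.00.
Bearing = atan2(Δeast, Δnorth) mod 360° = 341.57° ≈ 342°.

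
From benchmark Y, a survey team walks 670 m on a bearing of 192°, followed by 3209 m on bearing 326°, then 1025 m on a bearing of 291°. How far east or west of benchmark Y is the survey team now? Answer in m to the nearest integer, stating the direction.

2891 m west

Leg 1 (192°, 670 m): east 670 sin 192° = -139.30, north 670 cos 192° = -655.36
Leg 2 (326°, 3209 m): east 3209 sin 326° = -1794.45, north 3209 cos 326° = 2660.38
Leg 3 (291°, 1025 m): east 1025 sin 291° = -956.92, north 1025 cos 291° = 367.33
Net east component: -2890.67 m.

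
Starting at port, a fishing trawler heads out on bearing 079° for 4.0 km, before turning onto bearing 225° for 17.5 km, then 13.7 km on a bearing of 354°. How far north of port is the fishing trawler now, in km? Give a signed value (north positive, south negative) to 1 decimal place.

Leg 1 (079°, 4.0 km): east 4.0 sin 79° = 3.93, north 4.0 cos 79° = 0.76
Leg 2 (225°, 17.5 km): east 17.5 sin 225° = -12.37, north 17.5 cos 225° = -12.37
Leg 3 (354°, 13.7 km): east 13.7 sin 354° = -1.43, north 13.7 cos 354° = 13.62
Net north component: 2.01 km.

2.0 km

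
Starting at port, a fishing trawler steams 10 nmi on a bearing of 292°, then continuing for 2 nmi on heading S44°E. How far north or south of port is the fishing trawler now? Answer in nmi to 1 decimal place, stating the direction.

2.3 nmi north

Leg 1 (292°, 10 nmi): east 10 sin 292° = -9.27, north 10 cos 292° = 3.75
Leg 2 (S44°E, 2 nmi): east 2 sin 136° = 1.39, north 2 cos 136° = -1.44
Net north component: 2.31 nmi.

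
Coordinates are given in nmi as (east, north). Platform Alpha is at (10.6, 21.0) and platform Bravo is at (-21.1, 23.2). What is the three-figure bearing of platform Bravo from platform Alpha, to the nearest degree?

274°

Δeast = -21.1 − 10.6 = -31.70; Δnorth = 23.2 − 21.0 = 2.20.
Bearing = atan2(Δeast, Δnorth) mod 360° = 273.97° ≈ 274°.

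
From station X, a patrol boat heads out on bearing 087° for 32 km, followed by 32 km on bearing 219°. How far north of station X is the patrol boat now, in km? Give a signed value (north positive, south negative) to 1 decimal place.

Leg 1 (087°, 32 km): east 32 sin 87° = 31.96, north 32 cos 87° = 1.67
Leg 2 (219°, 32 km): east 32 sin 219° = -20.14, north 32 cos 219° = -24.87
Net north component: -23.19 km.

-23.2 km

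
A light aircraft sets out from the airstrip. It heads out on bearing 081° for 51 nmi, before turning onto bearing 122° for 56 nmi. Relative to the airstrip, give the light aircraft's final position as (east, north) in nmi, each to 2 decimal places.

Leg 1 (081°, 51 nmi): east 51 sin 81° = 50.37, north 51 cos 81° = 7.98
Leg 2 (122°, 56 nmi): east 56 sin 122° = 47.49, north 56 cos 122° = -29.68
Summing: 97.86 nmi east, -21.70 nmi north → (97.86, -21.70).

(97.86, -21.70)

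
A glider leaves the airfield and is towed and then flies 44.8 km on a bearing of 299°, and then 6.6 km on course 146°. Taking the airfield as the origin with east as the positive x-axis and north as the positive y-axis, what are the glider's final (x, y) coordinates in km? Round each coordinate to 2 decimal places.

Leg 1 (299°, 44.8 km): east 44.8 sin 299° = -39.18, north 44.8 cos 299° = 21.72
Leg 2 (146°, 6.6 km): east 6.6 sin 146° = 3.69, north 6.6 cos 146° = -5.47
Summing: -35.49 km east, 16.25 km north → (-35.49, 16.25).

(-35.49, 16.25)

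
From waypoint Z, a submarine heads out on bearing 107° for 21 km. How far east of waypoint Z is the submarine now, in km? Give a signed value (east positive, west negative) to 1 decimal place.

20.1 km

Leg 1 (107°, 21 km): east 21 sin 107° = 20.08, north 21 cos 107° = -6.14
Net east component: 20.08 km.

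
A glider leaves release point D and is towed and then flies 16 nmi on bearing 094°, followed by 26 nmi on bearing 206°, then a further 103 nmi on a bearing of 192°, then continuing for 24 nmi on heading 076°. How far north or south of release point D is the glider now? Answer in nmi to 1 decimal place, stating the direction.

Leg 1 (094°, 16 nmi): east 16 sin 94° = 15.96, north 16 cos 94° = -1.12
Leg 2 (206°, 26 nmi): east 26 sin 206° = -11.40, north 26 cos 206° = -23.37
Leg 3 (192°, 103 nmi): east 103 sin 192° = -21.41, north 103 cos 192° = -100.75
Leg 4 (076°, 24 nmi): east 24 sin 76° = 23.29, north 24 cos 76° = 5.81
Net north component: -119.43 nmi.

119.4 nmi south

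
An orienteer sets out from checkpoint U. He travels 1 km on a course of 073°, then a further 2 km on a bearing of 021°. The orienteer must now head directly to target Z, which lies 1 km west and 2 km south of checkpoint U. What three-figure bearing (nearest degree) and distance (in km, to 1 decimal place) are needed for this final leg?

213°, 4.9 km

Leg 1 (073°, 1 km): east 1 sin 73° = 0.96, north 1 cos 73° = 0.29
Leg 2 (021°, 2 km): east 2 sin 21° = 0.72, north 2 cos 21° = 1.87
Current position: (1.67, 2.16). Target: (-1, -2). Remaining: Δeast = -2.67, Δnorth = -4.16.
Bearing = atan2(-2.67, -4.16) mod 360° = 212.73°; distance = √((-2.67)² + (-4.16)²) = 4.944 km.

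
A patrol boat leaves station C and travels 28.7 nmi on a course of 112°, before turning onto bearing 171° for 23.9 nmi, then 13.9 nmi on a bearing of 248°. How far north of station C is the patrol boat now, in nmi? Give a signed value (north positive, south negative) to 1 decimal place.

Leg 1 (112°, 28.7 nmi): east 28.7 sin 112° = 26.61, north 28.7 cos 112° = -10.75
Leg 2 (171°, 23.9 nmi): east 23.9 sin 171° = 3.74, north 23.9 cos 171° = -23.61
Leg 3 (248°, 13.9 nmi): east 13.9 sin 248° = -12.89, north 13.9 cos 248° = -5.21
Net north component: -39.56 nmi.

-39.6 nmi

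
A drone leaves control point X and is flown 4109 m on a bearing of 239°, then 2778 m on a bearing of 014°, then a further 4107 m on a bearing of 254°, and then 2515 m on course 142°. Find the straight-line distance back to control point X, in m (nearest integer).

5829 m

Leg 1 (239°, 4109 m): east 4109 sin 239° = -3522.10, north 4109 cos 239° = -2116.29
Leg 2 (014°, 2778 m): east 2778 sin 14° = 672.06, north 2778 cos 14° = 2695.48
Leg 3 (254°, 4107 m): east 4107 sin 254° = -3947.90, north 4107 cos 254° = -1132.04
Leg 4 (142°, 2515 m): east 2515 sin 142° = 1548.39, north 2515 cos 142° = -1981.85
Net: -5249.55 east, -2534.70 north. Distance = √((-5249.55)² + (-2534.70)²) = 5829.453 m.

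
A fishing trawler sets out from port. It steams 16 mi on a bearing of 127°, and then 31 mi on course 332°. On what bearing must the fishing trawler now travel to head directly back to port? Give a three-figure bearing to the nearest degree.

174°

Leg 1 (127°, 16 mi): east 16 sin 127° = 12.78, north 16 cos 127° = -9.63
Leg 2 (332°, 31 mi): east 31 sin 332° = -14.55, north 31 cos 332° = 27.37
Net displacement: -1.78 east, 17.74 north. Direction back to start is (1.78, -17.74): bearing = atan2(1.78, -17.74) mod 360° = 174.29° ≈ 174°.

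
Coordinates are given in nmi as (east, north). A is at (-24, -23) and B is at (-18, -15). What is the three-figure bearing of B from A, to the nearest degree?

037°

Δeast = -18 − -24 = 6.00; Δnorth = -15 − -23 = 8.00.
Bearing = atan2(Δeast, Δnorth) mod 360° = 36.87° ≈ 037°.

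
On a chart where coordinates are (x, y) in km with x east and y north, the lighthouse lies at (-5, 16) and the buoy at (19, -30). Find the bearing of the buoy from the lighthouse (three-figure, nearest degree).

Δeast = 19 − -5 = 24.00; Δnorth = -30 − 16 = -46.00.
Bearing = atan2(Δeast, Δnorth) mod 360° = 152.45° ≈ 152°.

152°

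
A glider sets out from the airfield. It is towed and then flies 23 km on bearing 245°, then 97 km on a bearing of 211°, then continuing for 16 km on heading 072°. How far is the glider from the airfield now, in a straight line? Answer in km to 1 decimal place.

Leg 1 (245°, 23 km): east 23 sin 245° = -20.85, north 23 cos 245° = -9.72
Leg 2 (211°, 97 km): east 97 sin 211° = -49.96, north 97 cos 211° = -83.15
Leg 3 (072°, 16 km): east 16 sin 72° = 15.22, north 16 cos 72° = 4.94
Net: -55.59 east, -87.92 north. Distance = √((-55.59)² + (-87.92)²) = 104.019 km.

104.0 km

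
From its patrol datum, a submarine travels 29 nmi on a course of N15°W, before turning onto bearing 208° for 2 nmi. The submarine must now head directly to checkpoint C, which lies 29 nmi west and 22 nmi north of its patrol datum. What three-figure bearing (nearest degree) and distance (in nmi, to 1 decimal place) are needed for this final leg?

258°, 21.0 nmi

Leg 1 (N15°W, 29 nmi): east 29 sin 345° = -7.51, north 29 cos 345° = 28.01
Leg 2 (208°, 2 nmi): east 2 sin 208° = -0.94, north 2 cos 208° = -1.77
Current position: (-8.44, 26.25). Target: (-29, 22). Remaining: Δeast = -20.56, Δnorth = -4.25.
Bearing = atan2(-20.56, -4.25) mod 360° = 258.33°; distance = √((-20.56)² + (-4.25)²) = 20.989 nmi.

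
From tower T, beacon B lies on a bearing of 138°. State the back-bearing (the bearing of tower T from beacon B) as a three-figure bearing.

318°

Back-bearing = 138° + 180° = 318°.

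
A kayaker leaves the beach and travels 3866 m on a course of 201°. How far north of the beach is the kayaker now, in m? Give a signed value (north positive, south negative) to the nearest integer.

-3609 m

Leg 1 (201°, 3866 m): east 3866 sin 201° = -1385.45, north 3866 cos 201° = -3609.22
Net north component: -3609.22 m.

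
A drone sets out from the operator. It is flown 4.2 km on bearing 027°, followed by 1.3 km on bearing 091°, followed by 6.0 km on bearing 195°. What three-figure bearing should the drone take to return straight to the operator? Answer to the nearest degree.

Leg 1 (027°, 4.2 km): east 4.2 sin 27° = 1.91, north 4.2 cos 27° = 3.74
Leg 2 (091°, 1.3 km): east 1.3 sin 91° = 1.30, north 1.3 cos 91° = -0.02
Leg 3 (195°, 6.0 km): east 6.0 sin 195° = -1.55, north 6.0 cos 195° = -5.80
Net displacement: 1.65 east, -2.08 north. Direction back to start is (-1.65, 2.08): bearing = atan2(-1.65, 2.08) mod 360° = 321.46° ≈ 321°.

321°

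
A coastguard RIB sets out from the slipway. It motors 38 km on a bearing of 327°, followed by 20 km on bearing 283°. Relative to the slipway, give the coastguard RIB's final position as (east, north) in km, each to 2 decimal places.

(-40.18, 36.37)

Leg 1 (327°, 38 km): east 38 sin 327° = -20.70, north 38 cos 327° = 31.87
Leg 2 (283°, 20 km): east 20 sin 283° = -19.49, north 20 cos 283° = 4.50
Summing: -40.18 km east, 36.37 km north → (-40.18, 36.37).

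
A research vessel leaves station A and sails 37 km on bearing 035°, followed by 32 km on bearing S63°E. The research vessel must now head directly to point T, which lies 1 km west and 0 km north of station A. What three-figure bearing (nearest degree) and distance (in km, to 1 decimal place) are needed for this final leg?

253°, 53.1 km

Leg 1 (035°, 37 km): east 37 sin 35° = 21.22, north 37 cos 35° = 30.31
Leg 2 (S63°E, 32 km): east 32 sin 117° = 28.51, north 32 cos 117° = -14.53
Current position: (49.73, 15.78). Target: (-1, 0). Remaining: Δeast = -50.73, Δnorth = -15.78.
Bearing = atan2(-50.73, -15.78) mod 360° = 252.72°; distance = √((-50.73)² + (-15.78)²) = 53.132 km.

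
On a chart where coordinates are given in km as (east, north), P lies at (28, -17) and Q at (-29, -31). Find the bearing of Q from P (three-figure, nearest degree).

256°

Δeast = -29 − 28 = -57.00; Δnorth = -31 − -17 = -14.00.
Bearing = atan2(Δeast, Δnorth) mod 360° = 256.20° ≈ 256°.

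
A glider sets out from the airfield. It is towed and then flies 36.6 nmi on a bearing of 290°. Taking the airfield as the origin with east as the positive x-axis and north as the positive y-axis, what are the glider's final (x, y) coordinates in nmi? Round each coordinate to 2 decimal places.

(-34.39, 12.52)

Leg 1 (290°, 36.6 nmi): east 36.6 sin 290° = -34.39, north 36.6 cos 290° = 12.52
Summing: -34.39 nmi east, 12.52 nmi north → (-34.39, 12.52).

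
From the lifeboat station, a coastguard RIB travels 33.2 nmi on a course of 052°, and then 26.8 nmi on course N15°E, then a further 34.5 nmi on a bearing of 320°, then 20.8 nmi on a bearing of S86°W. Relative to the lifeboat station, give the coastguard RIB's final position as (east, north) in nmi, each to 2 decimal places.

Leg 1 (052°, 33.2 nmi): east 33.2 sin 52° = 26.16, north 33.2 cos 52° = 20.44
Leg 2 (N15°E, 26.8 nmi): east 26.8 sin 15° = 6.94, north 26.8 cos 15° = 25.89
Leg 3 (320°, 34.5 nmi): east 34.5 sin 320° = -22.18, north 34.5 cos 320° = 26.43
Leg 4 (S86°W, 20.8 nmi): east 20.8 sin 266° = -20.75, north 20.8 cos 266° = -1.45
Summing: -9.83 nmi east, 71.30 nmi north → (-9.83, 71.30).

(-9.83, 71.30)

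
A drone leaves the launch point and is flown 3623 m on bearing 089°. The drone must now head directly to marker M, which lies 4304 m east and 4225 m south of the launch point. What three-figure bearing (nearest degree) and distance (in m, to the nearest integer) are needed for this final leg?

171°, 4342 m

Leg 1 (089°, 3623 m): east 3623 sin 89° = 3622.45, north 3623 cos 89° = 63.23
Current position: (3622.45, 63.23). Target: (4304, -4225). Remaining: Δeast = 681.55, Δnorth = -4288.23.
Bearing = atan2(681.55, -4288.23) mod 360° = 170.97°; distance = √((681.55)² + (-4288.23)²) = 4342.054 m.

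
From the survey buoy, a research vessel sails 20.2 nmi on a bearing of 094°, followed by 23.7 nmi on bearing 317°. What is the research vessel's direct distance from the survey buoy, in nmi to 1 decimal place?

16.4 nmi

Leg 1 (094°, 20.2 nmi): east 20.2 sin 94° = 20.15, north 20.2 cos 94° = -1.41
Leg 2 (317°, 23.7 nmi): east 23.7 sin 317° = -16.16, north 23.7 cos 317° = 17.33
Net: 3.99 east, 15.92 north. Distance = √((3.99)² + (15.92)²) = 16.416 nmi.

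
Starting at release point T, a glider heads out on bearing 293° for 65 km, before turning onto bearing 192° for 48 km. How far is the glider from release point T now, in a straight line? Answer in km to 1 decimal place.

Leg 1 (293°, 65 km): east 65 sin 293° = -59.83, north 65 cos 293° = 25.40
Leg 2 (192°, 48 km): east 48 sin 192° = -9.98, north 48 cos 192° = -46.95
Net: -69.81 east, -21.55 north. Distance = √((-69.81)² + (-21.55)²) = 73.064 km.

73.1 km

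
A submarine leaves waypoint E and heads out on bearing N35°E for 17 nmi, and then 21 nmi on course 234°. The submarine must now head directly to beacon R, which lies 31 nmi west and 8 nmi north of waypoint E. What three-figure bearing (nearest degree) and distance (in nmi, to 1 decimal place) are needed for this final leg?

285°, 24.6 nmi

Leg 1 (N35°E, 17 nmi): east 17 sin 35° = 9.75, north 17 cos 35° = 13.93
Leg 2 (234°, 21 nmi): east 21 sin 234° = -16.99, north 21 cos 234° = -12.34
Current position: (-7.24, 1.58). Target: (-31, 8). Remaining: Δeast = -23.76, Δnorth = 6.42.
Bearing = atan2(-23.76, 6.42) mod 360° = 285.11°; distance = √((-23.76)² + (6.42)²) = 24.613 nmi.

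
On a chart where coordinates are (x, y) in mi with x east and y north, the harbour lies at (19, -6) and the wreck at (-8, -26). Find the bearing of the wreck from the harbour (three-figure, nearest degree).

Δeast = -8 − 19 = -27.00; Δnorth = -26 − -6 = -20.00.
Bearing = atan2(Δeast, Δnorth) mod 360° = 233.47° ≈ 233°.

233°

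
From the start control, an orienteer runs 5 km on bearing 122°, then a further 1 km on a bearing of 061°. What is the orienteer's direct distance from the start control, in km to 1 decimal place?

5.6 km

Leg 1 (122°, 5 km): east 5 sin 122° = 4.24, north 5 cos 122° = -2.65
Leg 2 (061°, 1 km): east 1 sin 61° = 0.87, north 1 cos 61° = 0.48
Net: 5.11 east, -2.16 north. Distance = √((5.11)² + (-2.16)²) = 5.554 km.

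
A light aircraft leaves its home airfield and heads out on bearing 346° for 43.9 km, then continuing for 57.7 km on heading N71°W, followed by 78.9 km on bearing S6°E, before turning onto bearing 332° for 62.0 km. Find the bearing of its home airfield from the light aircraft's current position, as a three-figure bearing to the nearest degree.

Leg 1 (346°, 43.9 km): east 43.9 sin 346° = -10.62, north 43.9 cos 346° = 42.60
Leg 2 (N71°W, 57.7 km): east 57.7 sin 289° = -54.56, north 57.7 cos 289° = 18.79
Leg 3 (S6°E, 78.9 km): east 78.9 sin 174° = 8.25, north 78.9 cos 174° = -78.47
Leg 4 (332°, 62.0 km): east 62.0 sin 332° = -29.11, north 62.0 cos 332° = 54.74
Net displacement: -86.04 east, 37.66 north. Direction back to start is (86.04, -37.66): bearing = atan2(86.04, -37.66) mod 360° = 113.64° ≈ 114°.

114°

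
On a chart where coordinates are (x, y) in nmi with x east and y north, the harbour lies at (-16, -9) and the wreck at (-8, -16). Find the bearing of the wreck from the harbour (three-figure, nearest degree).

131°

Δeast = -8 − -16 = 8.00; Δnorth = -16 − -9 = -7.00.
Bearing = atan2(Δeast, Δnorth) mod 360° = 131.19° ≈ 131°.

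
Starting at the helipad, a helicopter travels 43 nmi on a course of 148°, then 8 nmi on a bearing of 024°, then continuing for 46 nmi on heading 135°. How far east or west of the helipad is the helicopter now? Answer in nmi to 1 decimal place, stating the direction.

Leg 1 (148°, 43 nmi): east 43 sin 148° = 22.79, north 43 cos 148° = -36.47
Leg 2 (024°, 8 nmi): east 8 sin 24° = 3.25, north 8 cos 24° = 7.31
Leg 3 (135°, 46 nmi): east 46 sin 135° = 32.53, north 46 cos 135° = -32.53
Net east component: 58.57 nmi.

58.6 nmi east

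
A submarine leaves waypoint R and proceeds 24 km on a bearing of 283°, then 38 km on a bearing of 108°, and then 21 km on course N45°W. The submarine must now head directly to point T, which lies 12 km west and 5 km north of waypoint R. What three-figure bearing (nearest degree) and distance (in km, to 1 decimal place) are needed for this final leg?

251°, 10.5 km

Leg 1 (283°, 24 km): east 24 sin 283° = -23.38, north 24 cos 283° = 5.40
Leg 2 (108°, 38 km): east 38 sin 108° = 36.14, north 38 cos 108° = -11.74
Leg 3 (N45°W, 21 km): east 21 sin 315° = -14.85, north 21 cos 315° = 14.85
Current position: (-2.09, 8.51). Target: (-12, 5). Remaining: Δeast = -9.91, Δnorth = -3.51.
Bearing = atan2(-9.91, -3.51) mod 360° = 250.51°; distance = √((-9.91)² + (-3.51)²) = 10.508 km.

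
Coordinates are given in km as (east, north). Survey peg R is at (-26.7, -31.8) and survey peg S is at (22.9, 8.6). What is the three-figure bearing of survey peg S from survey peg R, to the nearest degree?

Δeast = 22.9 − -26.7 = 49.60; Δnorth = 8.6 − -31.8 = 40.40.
Bearing = atan2(Δeast, Δnorth) mod 360° = 50.84° ≈ 051°.

051°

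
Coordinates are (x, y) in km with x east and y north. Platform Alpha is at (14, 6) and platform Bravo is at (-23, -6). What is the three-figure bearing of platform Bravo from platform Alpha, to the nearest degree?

252°

Δeast = -23 − 14 = -37.00; Δnorth = -6 − 6 = -12.00.
Bearing = atan2(Δeast, Δnorth) mod 360° = 252.03° ≈ 252°.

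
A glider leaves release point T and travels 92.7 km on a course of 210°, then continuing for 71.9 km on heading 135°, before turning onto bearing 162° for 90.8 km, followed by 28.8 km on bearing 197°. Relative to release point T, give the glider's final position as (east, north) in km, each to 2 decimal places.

(24.13, -245.02)

Leg 1 (210°, 92.7 km): east 92.7 sin 210° = -46.35, north 92.7 cos 210° = -80.28
Leg 2 (135°, 71.9 km): east 71.9 sin 135° = 50.84, north 71.9 cos 135° = -50.84
Leg 3 (162°, 90.8 km): east 90.8 sin 162° = 28.06, north 90.8 cos 162° = -86.36
Leg 4 (197°, 28.8 km): east 28.8 sin 197° = -8.42, north 28.8 cos 197° = -27.54
Summing: 24.13 km east, -245.02 km north → (24.13, -245.02).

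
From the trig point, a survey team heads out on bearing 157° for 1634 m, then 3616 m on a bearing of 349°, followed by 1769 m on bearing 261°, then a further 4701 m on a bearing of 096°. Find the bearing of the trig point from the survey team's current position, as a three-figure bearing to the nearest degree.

Leg 1 (157°, 1634 m): east 1634 sin 157° = 638.45, north 1634 cos 157° = -1504.10
Leg 2 (349°, 3616 m): east 3616 sin 349° = -689.97, north 3616 cos 349° = 3549.56
Leg 3 (261°, 1769 m): east 1769 sin 261° = -1747.22, north 1769 cos 261° = -276.73
Leg 4 (096°, 4701 m): east 4701 sin 96° = 4675.25, north 4701 cos 96° = -491.39
Net displacement: 2876.52 east, 1277.34 north. Direction back to start is (-2876.52, -1277.34): bearing = atan2(-2876.52, -1277.34) mod 360° = 246.06° ≈ 246°.

246°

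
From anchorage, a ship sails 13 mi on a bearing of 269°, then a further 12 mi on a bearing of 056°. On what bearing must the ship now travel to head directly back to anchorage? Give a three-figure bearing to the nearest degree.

155°

Leg 1 (269°, 13 mi): east 13 sin 269° = -13.00, north 13 cos 269° = -0.23
Leg 2 (056°, 12 mi): east 12 sin 56° = 9.95, north 12 cos 56° = 6.71
Net displacement: -3.05 east, 6.48 north. Direction back to start is (3.05, -6.48): bearing = atan2(3.05, -6.48) mod 360° = 154.81° ≈ 155°.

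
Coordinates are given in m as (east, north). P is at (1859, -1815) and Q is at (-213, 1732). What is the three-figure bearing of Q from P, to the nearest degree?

330°

Δeast = -213 − 1859 = -2072.00; Δnorth = 1732 − -1815 = 3547.00.
Bearing = atan2(Δeast, Δnorth) mod 360° = 329.71° ≈ 330°.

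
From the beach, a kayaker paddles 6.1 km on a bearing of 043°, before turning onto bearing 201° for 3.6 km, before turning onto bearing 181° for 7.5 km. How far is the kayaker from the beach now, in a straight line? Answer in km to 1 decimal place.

7.0 km

Leg 1 (043°, 6.1 km): east 6.1 sin 43° = 4.16, north 6.1 cos 43° = 4.46
Leg 2 (201°, 3.6 km): east 3.6 sin 201° = -1.29, north 3.6 cos 201° = -3.36
Leg 3 (181°, 7.5 km): east 7.5 sin 181° = -0.13, north 7.5 cos 181° = -7.50
Net: 2.74 east, -6.40 north. Distance = √((2.74)² + (-6.40)²) = 6.960 km.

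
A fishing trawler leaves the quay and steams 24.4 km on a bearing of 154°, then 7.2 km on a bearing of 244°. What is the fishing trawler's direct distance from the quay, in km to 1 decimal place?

25.4 km

Leg 1 (154°, 24.4 km): east 24.4 sin 154° = 10.70, north 24.4 cos 154° = -21.93
Leg 2 (244°, 7.2 km): east 7.2 sin 244° = -6.47, north 7.2 cos 244° = -3.16
Net: 4.22 east, -25.09 north. Distance = √((4.22)² + (-25.09)²) = 25.440 km.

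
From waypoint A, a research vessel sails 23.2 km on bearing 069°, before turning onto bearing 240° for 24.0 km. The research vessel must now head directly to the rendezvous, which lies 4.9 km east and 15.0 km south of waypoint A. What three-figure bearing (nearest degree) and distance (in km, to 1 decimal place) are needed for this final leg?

160°, 12.0 km

Leg 1 (069°, 23.2 km): east 23.2 sin 69° = 21.66, north 23.2 cos 69° = 8.31
Leg 2 (240°, 24.0 km): east 24.0 sin 240° = -20.78, north 24.0 cos 240° = -12.00
Current position: (0.87, -3.69). Target: (4.9, -15.0). Remaining: Δeast = 4.03, Δnorth = -11.31.
Bearing = atan2(4.03, -11.31) mod 360° = 160.41°; distance = √((4.03)² + (-11.31)²) = 12.009 km.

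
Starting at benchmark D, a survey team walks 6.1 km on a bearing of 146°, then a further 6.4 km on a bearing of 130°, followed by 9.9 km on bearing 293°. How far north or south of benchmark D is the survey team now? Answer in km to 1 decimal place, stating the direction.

5.3 km south

Leg 1 (146°, 6.1 km): east 6.1 sin 146° = 3.41, north 6.1 cos 146° = -5.06
Leg 2 (130°, 6.4 km): east 6.4 sin 130° = 4.90, north 6.4 cos 130° = -4.11
Leg 3 (293°, 9.9 km): east 9.9 sin 293° = -9.11, north 9.9 cos 293° = 3.87
Net north component: -5.30 km.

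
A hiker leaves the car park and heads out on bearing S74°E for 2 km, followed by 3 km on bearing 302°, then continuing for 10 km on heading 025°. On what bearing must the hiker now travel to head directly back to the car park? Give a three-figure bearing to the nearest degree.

Leg 1 (S74°E, 2 km): east 2 sin 106° = 1.92, north 2 cos 106° = -0.55
Leg 2 (302°, 3 km): east 3 sin 302° = -2.54, north 3 cos 302° = 1.59
Leg 3 (025°, 10 km): east 10 sin 25° = 4.23, north 10 cos 25° = 9.06
Net displacement: 3.60 east, 10.10 north. Direction back to start is (-3.60, -10.10): bearing = atan2(-3.60, -10.10) mod 360° = 199.64° ≈ 200°.

200°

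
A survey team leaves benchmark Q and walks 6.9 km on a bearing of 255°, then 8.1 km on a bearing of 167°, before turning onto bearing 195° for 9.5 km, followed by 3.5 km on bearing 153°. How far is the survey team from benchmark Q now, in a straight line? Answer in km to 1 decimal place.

Leg 1 (255°, 6.9 km): east 6.9 sin 255° = -6.66, north 6.9 cos 255° = -1.79
Leg 2 (167°, 8.1 km): east 8.1 sin 167° = 1.82, north 8.1 cos 167° = -7.89
Leg 3 (195°, 9.5 km): east 9.5 sin 195° = -2.46, north 9.5 cos 195° = -9.18
Leg 4 (153°, 3.5 km): east 3.5 sin 153° = 1.59, north 3.5 cos 153° = -3.12
Net: -5.71 east, -21.97 north. Distance = √((-5.71)² + (-21.97)²) = 22.704 km.

22.7 km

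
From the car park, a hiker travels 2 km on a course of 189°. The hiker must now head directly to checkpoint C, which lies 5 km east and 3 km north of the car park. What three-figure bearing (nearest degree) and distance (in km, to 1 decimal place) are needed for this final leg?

047°, 7.3 km

Leg 1 (189°, 2 km): east 2 sin 189° = -0.31, north 2 cos 189° = -1.98
Current position: (-0.31, -1.98). Target: (5, 3). Remaining: Δeast = 5.31, Δnorth = 4.98.
Bearing = atan2(5.31, 4.98) mod 360° = 46.88°; distance = √((5.31)² + (4.98)²) = 7.279 km.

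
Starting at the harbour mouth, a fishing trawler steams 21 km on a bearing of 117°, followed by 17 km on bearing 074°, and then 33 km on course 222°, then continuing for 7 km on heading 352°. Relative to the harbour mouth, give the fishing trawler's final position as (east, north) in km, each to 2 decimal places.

(12.00, -22.44)

Leg 1 (117°, 21 km): east 21 sin 117° = 18.71, north 21 cos 117° = -9.53
Leg 2 (074°, 17 km): east 17 sin 74° = 16.34, north 17 cos 74° = 4.69
Leg 3 (222°, 33 km): east 33 sin 222° = -22.08, north 33 cos 222° = -24.52
Leg 4 (352°, 7 km): east 7 sin 352° = -0.97, north 7 cos 352° = 6.93
Summing: 12.00 km east, -22.44 km north → (12.00, -22.44).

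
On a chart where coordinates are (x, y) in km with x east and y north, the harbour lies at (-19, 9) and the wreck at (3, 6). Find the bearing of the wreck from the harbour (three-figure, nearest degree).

098°

Δeast = 3 − -19 = 22.00; Δnorth = 6 − 9 = -3.00.
Bearing = atan2(Δeast, Δnorth) mod 360° = 97.77° ≈ 098°.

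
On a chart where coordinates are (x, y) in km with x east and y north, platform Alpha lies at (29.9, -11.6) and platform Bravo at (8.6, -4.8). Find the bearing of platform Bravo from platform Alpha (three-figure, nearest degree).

288°

Δeast = 8.6 − 29.9 = -21.30; Δnorth = -4.8 − -11.6 = 6.80.
Bearing = atan2(Δeast, Δnorth) mod 360° = 287.71° ≈ 288°.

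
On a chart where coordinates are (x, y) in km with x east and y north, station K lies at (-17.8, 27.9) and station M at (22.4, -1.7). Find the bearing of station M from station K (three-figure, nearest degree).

Δeast = 22.4 − -17.8 = 40.20; Δnorth = -1.7 − 27.9 = -29.60.
Bearing = atan2(Δeast, Δnorth) mod 360° = 126.36° ≈ 126°.

126°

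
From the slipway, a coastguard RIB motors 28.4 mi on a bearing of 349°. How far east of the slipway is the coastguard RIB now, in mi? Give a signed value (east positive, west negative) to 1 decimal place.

Leg 1 (349°, 28.4 mi): east 28.4 sin 349° = -5.42, north 28.4 cos 349° = 27.88
Net east component: -5.42 mi.

-5.4 mi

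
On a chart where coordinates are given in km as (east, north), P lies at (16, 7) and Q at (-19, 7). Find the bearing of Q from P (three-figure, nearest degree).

Δeast = -19 − 16 = -35.00; Δnorth = 7 − 7 = 0.00.
Bearing = atan2(Δeast, Δnorth) mod 360° = 270.00° ≈ 270°.

270°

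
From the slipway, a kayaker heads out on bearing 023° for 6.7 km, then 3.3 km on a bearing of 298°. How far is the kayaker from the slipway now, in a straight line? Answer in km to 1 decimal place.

7.7 km

Leg 1 (023°, 6.7 km): east 6.7 sin 23° = 2.62, north 6.7 cos 23° = 6.17
Leg 2 (298°, 3.3 km): east 3.3 sin 298° = -2.91, north 3.3 cos 298° = 1.55
Net: -0.30 east, 7.72 north. Distance = √((-0.30)² + (7.72)²) = 7.722 km.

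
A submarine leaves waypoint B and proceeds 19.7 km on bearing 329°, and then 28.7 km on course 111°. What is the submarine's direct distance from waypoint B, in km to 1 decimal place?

Leg 1 (329°, 19.7 km): east 19.7 sin 329° = -10.15, north 19.7 cos 329° = 16.89
Leg 2 (111°, 28.7 km): east 28.7 sin 111° = 26.79, north 28.7 cos 111° = -10.29
Net: 16.65 east, 6.60 north. Distance = √((16.65)² + (6.60)²) = 17.908 km.

17.9 km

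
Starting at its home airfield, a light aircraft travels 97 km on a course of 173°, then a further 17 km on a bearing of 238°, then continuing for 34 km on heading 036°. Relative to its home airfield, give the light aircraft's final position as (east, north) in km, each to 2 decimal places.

Leg 1 (173°, 97 km): east 97 sin 173° = 11.82, north 97 cos 173° = -96.28
Leg 2 (238°, 17 km): east 17 sin 238° = -14.42, north 17 cos 238° = -9.01
Leg 3 (036°, 34 km): east 34 sin 36° = 19.98, north 34 cos 36° = 27.51
Summing: 17.39 km east, -77.78 km north → (17.39, -77.78).

(17.39, -77.78)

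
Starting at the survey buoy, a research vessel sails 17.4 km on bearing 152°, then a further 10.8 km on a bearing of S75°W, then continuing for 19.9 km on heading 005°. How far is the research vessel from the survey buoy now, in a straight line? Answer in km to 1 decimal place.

Leg 1 (152°, 17.4 km): east 17.4 sin 152° = 8.17, north 17.4 cos 152° = -15.36
Leg 2 (S75°W, 10.8 km): east 10.8 sin 255° = -10.43, north 10.8 cos 255° = -2.80
Leg 3 (005°, 19.9 km): east 19.9 sin 5° = 1.73, north 19.9 cos 5° = 19.82
Net: -0.53 east, 1.67 north. Distance = √((-0.53)² + (1.67)²) = 1.748 km.

1.7 km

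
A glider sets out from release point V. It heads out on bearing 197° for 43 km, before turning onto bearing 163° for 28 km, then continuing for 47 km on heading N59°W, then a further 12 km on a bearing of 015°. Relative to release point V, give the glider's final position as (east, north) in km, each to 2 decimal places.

Leg 1 (197°, 43 km): east 43 sin 197° = -12.57, north 43 cos 197° = -41.12
Leg 2 (163°, 28 km): east 28 sin 163° = 8.19, north 28 cos 163° = -26.78
Leg 3 (N59°W, 47 km): east 47 sin 301° = -40.29, north 47 cos 301° = 24.21
Leg 4 (015°, 12 km): east 12 sin 15° = 3.11, north 12 cos 15° = 11.59
Summing: -41.57 km east, -32.10 km north → (-41.57, -32.10).

(-41.57, -32.10)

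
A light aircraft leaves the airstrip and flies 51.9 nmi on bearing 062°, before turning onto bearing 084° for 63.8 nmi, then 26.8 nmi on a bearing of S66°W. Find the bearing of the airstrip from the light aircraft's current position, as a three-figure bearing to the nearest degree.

257°

Leg 1 (062°, 51.9 nmi): east 51.9 sin 62° = 45.82, north 51.9 cos 62° = 24.37
Leg 2 (084°, 63.8 nmi): east 63.8 sin 84° = 63.45, north 63.8 cos 84° = 6.67
Leg 3 (S66°W, 26.8 nmi): east 26.8 sin 246° = -24.48, north 26.8 cos 246° = -10.90
Net displacement: 84.79 east, 20.13 north. Direction back to start is (-84.79, -20.13): bearing = atan2(-84.79, -20.13) mod 360° = 256.64° ≈ 257°.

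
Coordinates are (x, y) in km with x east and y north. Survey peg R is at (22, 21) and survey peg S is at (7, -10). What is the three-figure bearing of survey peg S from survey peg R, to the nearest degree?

206°

Δeast = 7 − 22 = -15.00; Δnorth = -10 − 21 = -31.00.
Bearing = atan2(Δeast, Δnorth) mod 360° = 205.82° ≈ 206°.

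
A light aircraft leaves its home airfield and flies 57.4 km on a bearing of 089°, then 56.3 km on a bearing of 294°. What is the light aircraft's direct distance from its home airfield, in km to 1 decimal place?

Leg 1 (089°, 57.4 km): east 57.4 sin 89° = 57.39, north 57.4 cos 89° = 1.00
Leg 2 (294°, 56.3 km): east 56.3 sin 294° = -51.43, north 56.3 cos 294° = 22.90
Net: 5.96 east, 23.90 north. Distance = √((5.96)² + (23.90)²) = 24.633 km.

24.6 km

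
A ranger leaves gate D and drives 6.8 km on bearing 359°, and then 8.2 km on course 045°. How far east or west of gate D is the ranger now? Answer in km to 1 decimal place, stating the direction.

Leg 1 (359°, 6.8 km): east 6.8 sin 359° = -0.12, north 6.8 cos 359° = 6.80
Leg 2 (045°, 8.2 km): east 8.2 sin 45° = 5.80, north 8.2 cos 45° = 5.80
Net east component: 5.68 km.

5.7 km east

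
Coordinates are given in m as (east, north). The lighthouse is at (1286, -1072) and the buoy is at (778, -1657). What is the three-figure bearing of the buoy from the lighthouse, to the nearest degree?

Δeast = 778 − 1286 = -508.00; Δnorth = -1657 − -1072 = -585.00.
Bearing = atan2(Δeast, Δnorth) mod 360° = 220.97° ≈ 221°.

221°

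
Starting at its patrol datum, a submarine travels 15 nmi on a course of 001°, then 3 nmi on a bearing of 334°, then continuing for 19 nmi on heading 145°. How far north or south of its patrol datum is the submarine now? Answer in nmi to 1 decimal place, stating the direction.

2.1 nmi north

Leg 1 (001°, 15 nmi): east 15 sin 1° = 0.26, north 15 cos 1° = 15.00
Leg 2 (334°, 3 nmi): east 3 sin 334° = -1.32, north 3 cos 334° = 2.70
Leg 3 (145°, 19 nmi): east 19 sin 145° = 10.90, north 19 cos 145° = -15.56
Net north component: 2.13 nmi.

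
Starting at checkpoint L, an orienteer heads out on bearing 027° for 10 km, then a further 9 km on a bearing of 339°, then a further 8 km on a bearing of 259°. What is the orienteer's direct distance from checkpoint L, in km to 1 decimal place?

17.1 km

Leg 1 (027°, 10 km): east 10 sin 27° = 4.54, north 10 cos 27° = 8.91
Leg 2 (339°, 9 km): east 9 sin 339° = -3.23, north 9 cos 339° = 8.40
Leg 3 (259°, 8 km): east 8 sin 259° = -7.85, north 8 cos 259° = -1.53
Net: -6.54 east, 15.79 north. Distance = √((-6.54)² + (15.79)²) = 17.086 km.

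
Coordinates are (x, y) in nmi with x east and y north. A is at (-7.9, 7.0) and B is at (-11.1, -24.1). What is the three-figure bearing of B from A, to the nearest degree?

186°

Δeast = -11.1 − -7.9 = -3.20; Δnorth = -24.1 − 7.0 = -31.10.
Bearing = atan2(Δeast, Δnorth) mod 360° = 185.87° ≈ 186°.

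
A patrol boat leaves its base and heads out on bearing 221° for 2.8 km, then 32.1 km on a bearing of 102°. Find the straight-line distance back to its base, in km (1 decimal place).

Leg 1 (221°, 2.8 km): east 2.8 sin 221° = -1.84, north 2.8 cos 221° = -2.11
Leg 2 (102°, 32.1 km): east 32.1 sin 102° = 31.40, north 32.1 cos 102° = -6.67
Net: 29.56 east, -8.79 north. Distance = √((29.56)² + (-8.79)²) = 30.840 km.

30.8 km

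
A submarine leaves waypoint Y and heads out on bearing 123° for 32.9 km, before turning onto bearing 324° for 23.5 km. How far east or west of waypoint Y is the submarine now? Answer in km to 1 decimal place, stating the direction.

13.8 km east

Leg 1 (123°, 32.9 km): east 32.9 sin 123° = 27.59, north 32.9 cos 123° = -17.92
Leg 2 (324°, 23.5 km): east 23.5 sin 324° = -13.81, north 23.5 cos 324° = 19.01
Net east component: 13.78 km.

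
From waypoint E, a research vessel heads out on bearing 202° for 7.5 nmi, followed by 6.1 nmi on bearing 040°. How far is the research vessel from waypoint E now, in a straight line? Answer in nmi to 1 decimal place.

2.5 nmi

Leg 1 (202°, 7.5 nmi): east 7.5 sin 202° = -2.81, north 7.5 cos 202° = -6.95
Leg 2 (040°, 6.1 nmi): east 6.1 sin 40° = 3.92, north 6.1 cos 40° = 4.67
Net: 1.11 east, -2.28 north. Distance = √((1.11)² + (-2.28)²) = 2.537 nmi.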